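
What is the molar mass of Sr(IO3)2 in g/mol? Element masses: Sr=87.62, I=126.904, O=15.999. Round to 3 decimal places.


M = sum(count * atomic_mass) over atoms.
M = 1*87.62 + 2*126.904 + 6*15.999
M = 87.62 + 253.808 + 95.994
M = 437.422 g/mol, rounded to 3 dp:

437.422 g/mol


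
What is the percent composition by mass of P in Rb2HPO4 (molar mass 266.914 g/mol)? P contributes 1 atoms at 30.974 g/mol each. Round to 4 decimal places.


pct = 100 * (n_elem * M_elem) / M_total
mass_contribution = 1 * 30.974 = 30.974 g/mol
pct = 100 * 30.974 / 266.914
pct = 11.60448684 %, rounded to 4 dp:

11.6045 %


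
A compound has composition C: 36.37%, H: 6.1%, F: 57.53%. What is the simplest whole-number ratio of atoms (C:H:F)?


Assume 100 g of compound, divide each mass% by atomic mass to get moles, then normalize by the smallest to get a raw atom ratio.
Moles per 100 g: C: 36.37/12.011 = 3.0281, H: 6.1/1.008 = 6.0516, F: 57.53/18.998 = 3.0282
Raw ratio (divide by min = 3.0281): C: 1.0, H: 1.999, F: 1.0
Multiply by 1 to clear fractions: C: 1.0 ~= 1, H: 1.999 ~= 2, F: 1.0 ~= 1
Reduce by GCD to get the simplest whole-number ratio:

1:2:1


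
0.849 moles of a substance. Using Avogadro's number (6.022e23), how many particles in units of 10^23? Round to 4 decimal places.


N = n * NA, then divide by 1e23 for the requested units.
N / 1e23 = n * 6.022
N / 1e23 = 0.849 * 6.022
N / 1e23 = 5.112678, rounded to 4 dp:

5.1127


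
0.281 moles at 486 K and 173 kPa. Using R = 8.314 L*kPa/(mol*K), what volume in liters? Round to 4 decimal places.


PV = nRT, solve for V = nRT / P.
nRT = 0.281 * 8.314 * 486 = 1135.4097
V = 1135.4097 / 173
V = 6.56306185 L, rounded to 4 dp:

6.5631 L


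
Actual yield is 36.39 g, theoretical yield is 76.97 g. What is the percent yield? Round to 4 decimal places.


% yield = 100 * actual / theoretical
% yield = 100 * 36.39 / 76.97
% yield = 47.27816032 %, rounded to 4 dp:

47.2782 %


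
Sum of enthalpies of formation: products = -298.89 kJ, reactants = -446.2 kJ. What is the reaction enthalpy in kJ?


dH_rxn = sum(dH_f products) - sum(dH_f reactants)
dH_rxn = -298.89 - (-446.2)
dH_rxn = 147.31 kJ:

147.31 kJ


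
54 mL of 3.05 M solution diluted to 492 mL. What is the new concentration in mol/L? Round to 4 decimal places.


Dilution: M1*V1 = M2*V2, solve for M2.
M2 = M1*V1 / V2
M2 = 3.05 * 54 / 492
M2 = 164.7 / 492
M2 = 0.3347561 mol/L, rounded to 4 dp:

0.3348 mol/L


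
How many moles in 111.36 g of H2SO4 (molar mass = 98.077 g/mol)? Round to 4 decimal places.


n = mass / M
n = 111.36 / 98.077
n = 1.1354344 mol, rounded to 4 dp:

1.1354 mol


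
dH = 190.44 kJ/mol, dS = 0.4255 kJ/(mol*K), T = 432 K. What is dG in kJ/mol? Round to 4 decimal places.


Gibbs: dG = dH - T*dS (consistent units, dS already in kJ/(mol*K)).
T*dS = 432 * 0.4255 = 183.816
dG = 190.44 - (183.816)
dG = 6.624 kJ/mol, rounded to 4 dp:

6.6240 kJ/mol


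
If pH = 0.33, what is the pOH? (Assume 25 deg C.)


At 25 deg C, pH + pOH = 14.
pOH = 14 - pH = 14 - 0.33
pOH = 13.67:

13.67


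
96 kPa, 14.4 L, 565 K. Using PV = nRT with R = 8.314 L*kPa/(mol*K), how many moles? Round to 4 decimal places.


PV = nRT, solve for n = PV / (RT).
PV = 96 * 14.4 = 1382.4
RT = 8.314 * 565 = 4697.41
n = 1382.4 / 4697.41
n = 0.29428983 mol, rounded to 4 dp:

0.2943 mol


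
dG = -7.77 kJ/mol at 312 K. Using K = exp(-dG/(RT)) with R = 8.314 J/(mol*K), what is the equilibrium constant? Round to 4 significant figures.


dG is in kJ/mol; multiply by 1000 to match R in J/(mol*K).
RT = 8.314 * 312 = 2593.968 J/mol
exponent = -dG*1000 / (RT) = -(-7.77*1000) / 2593.968 = 2.99541089
K = exp(2.99541089)
K = 19.993573, rounded to 4 significant figures:

19.99


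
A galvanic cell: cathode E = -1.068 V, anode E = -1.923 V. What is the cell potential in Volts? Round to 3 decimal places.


Standard cell potential: E_cell = E_cathode - E_anode.
E_cell = -1.068 - (-1.923)
E_cell = 0.855 V, rounded to 3 dp:

0.855 V


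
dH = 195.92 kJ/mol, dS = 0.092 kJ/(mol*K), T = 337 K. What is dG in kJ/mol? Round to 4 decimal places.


Gibbs: dG = dH - T*dS (consistent units, dS already in kJ/(mol*K)).
T*dS = 337 * 0.092 = 31.004
dG = 195.92 - (31.004)
dG = 164.916 kJ/mol, rounded to 4 dp:

164.9160 kJ/mol


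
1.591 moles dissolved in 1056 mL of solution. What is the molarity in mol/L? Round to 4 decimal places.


Convert volume to liters: V_L = V_mL / 1000.
V_L = 1056 / 1000 = 1.056 L
M = n / V_L = 1.591 / 1.056
M = 1.50662879 mol/L, rounded to 4 dp:

1.5066 mol/L


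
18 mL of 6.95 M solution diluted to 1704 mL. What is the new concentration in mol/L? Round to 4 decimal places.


Dilution: M1*V1 = M2*V2, solve for M2.
M2 = M1*V1 / V2
M2 = 6.95 * 18 / 1704
M2 = 125.1 / 1704
M2 = 0.07341549 mol/L, rounded to 4 dp:

0.0734 mol/L


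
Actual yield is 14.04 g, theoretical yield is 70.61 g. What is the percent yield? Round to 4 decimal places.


% yield = 100 * actual / theoretical
% yield = 100 * 14.04 / 70.61
% yield = 19.88386914 %, rounded to 4 dp:

19.8839 %


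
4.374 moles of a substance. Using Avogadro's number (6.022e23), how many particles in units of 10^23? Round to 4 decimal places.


N = n * NA, then divide by 1e23 for the requested units.
N / 1e23 = n * 6.022
N / 1e23 = 4.374 * 6.022
N / 1e23 = 26.340228, rounded to 4 dp:

26.3402


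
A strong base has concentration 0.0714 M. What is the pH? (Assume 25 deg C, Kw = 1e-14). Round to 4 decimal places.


A strong base dissociates completely, so [OH-] equals the given concentration.
pOH = -log10([OH-]) = -log10(0.0714) = 1.146302
pH = 14 - pOH = 14 - 1.146302
pH = 12.853698, rounded to 4 dp:

12.8537


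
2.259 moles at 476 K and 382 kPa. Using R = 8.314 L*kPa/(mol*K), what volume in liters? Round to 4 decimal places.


PV = nRT, solve for V = nRT / P.
nRT = 2.259 * 8.314 * 476 = 8939.9112
V = 8939.9112 / 382
V = 23.4029089 L, rounded to 4 dp:

23.4029 L


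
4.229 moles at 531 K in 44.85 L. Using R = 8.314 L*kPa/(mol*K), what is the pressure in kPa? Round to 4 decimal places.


PV = nRT, solve for P = nRT / V.
nRT = 4.229 * 8.314 * 531 = 18669.9101
P = 18669.9101 / 44.85
P = 416.27447269 kPa, rounded to 4 dp:

416.2745 kPa


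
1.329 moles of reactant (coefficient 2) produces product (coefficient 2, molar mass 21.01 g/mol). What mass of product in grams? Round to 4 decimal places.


Use the coefficient ratio to convert reactant moles to product moles, then multiply by the product's molar mass.
moles_P = moles_R * (coeff_P / coeff_R) = 1.329 * (2/2) = 1.329
mass_P = moles_P * M_P = 1.329 * 21.01
mass_P = 27.92229 g, rounded to 4 dp:

27.9223 g


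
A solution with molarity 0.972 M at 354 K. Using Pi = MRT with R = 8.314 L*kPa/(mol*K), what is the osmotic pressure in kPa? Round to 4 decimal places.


Osmotic pressure (van't Hoff): Pi = M*R*T.
RT = 8.314 * 354 = 2943.156
Pi = 0.972 * 2943.156
Pi = 2860.747632 kPa, rounded to 4 dp:

2860.7476 kPa


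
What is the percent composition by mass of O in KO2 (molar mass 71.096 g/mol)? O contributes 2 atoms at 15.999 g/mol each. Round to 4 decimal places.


pct = 100 * (n_elem * M_elem) / M_total
mass_contribution = 2 * 15.999 = 31.998 g/mol
pct = 100 * 31.998 / 71.096
pct = 45.00675143 %, rounded to 4 dp:

45.0068 %


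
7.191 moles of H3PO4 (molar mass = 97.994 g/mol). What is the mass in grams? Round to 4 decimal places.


mass = n * M
mass = 7.191 * 97.994
mass = 704.674854 g, rounded to 4 dp:

704.6749 g


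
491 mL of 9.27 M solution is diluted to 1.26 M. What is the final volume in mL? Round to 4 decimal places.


Dilution: M1*V1 = M2*V2, solve for V2.
V2 = M1*V1 / M2
V2 = 9.27 * 491 / 1.26
V2 = 4551.57 / 1.26
V2 = 3612.35714286 mL, rounded to 4 dp:

3612.3571 mL


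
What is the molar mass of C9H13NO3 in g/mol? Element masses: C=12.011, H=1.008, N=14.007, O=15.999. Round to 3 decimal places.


M = sum(count * atomic_mass) over atoms.
M = 9*12.011 + 13*1.008 + 1*14.007 + 3*15.999
M = 108.099 + 13.104 + 14.007 + 47.997
M = 183.207 g/mol, rounded to 3 dp:

183.207 g/mol


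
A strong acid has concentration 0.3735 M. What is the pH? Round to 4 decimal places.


A strong acid dissociates completely, so [H+] equals the given concentration.
pH = -log10([H+]) = -log10(0.3735)
pH = 0.42770939, rounded to 4 dp:

0.4277


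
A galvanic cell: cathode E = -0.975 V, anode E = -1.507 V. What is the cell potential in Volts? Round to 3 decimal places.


Standard cell potential: E_cell = E_cathode - E_anode.
E_cell = -0.975 - (-1.507)
E_cell = 0.532 V, rounded to 3 dp:

0.532 V


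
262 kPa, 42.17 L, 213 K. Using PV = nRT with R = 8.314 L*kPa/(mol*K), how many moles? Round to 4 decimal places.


PV = nRT, solve for n = PV / (RT).
PV = 262 * 42.17 = 11048.54
RT = 8.314 * 213 = 1770.882
n = 11048.54 / 1770.882
n = 6.23900407 mol, rounded to 4 dp:

6.2390 mol


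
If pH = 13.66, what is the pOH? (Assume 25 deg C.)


At 25 deg C, pH + pOH = 14.
pOH = 14 - pH = 14 - 13.66
pOH = 0.34:

0.34


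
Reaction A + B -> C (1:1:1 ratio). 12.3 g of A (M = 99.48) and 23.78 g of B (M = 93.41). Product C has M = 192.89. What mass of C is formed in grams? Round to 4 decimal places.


Find moles of each reactant; the smaller value is the limiting reagent in a 1:1:1 reaction, so moles_C equals moles of the limiter.
n_A = mass_A / M_A = 12.3 / 99.48 = 0.123643 mol
n_B = mass_B / M_B = 23.78 / 93.41 = 0.254577 mol
Limiting reagent: A (smaller), n_limiting = 0.123643 mol
mass_C = n_limiting * M_C = 0.123643 * 192.89
mass_C = 23.84949827 g, rounded to 4 dp:

23.8495 g


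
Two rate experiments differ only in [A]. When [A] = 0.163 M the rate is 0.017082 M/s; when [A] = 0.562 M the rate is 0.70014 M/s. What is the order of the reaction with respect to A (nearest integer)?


Rate is proportional to [A]^n, so rate2/rate1 = ([A]2/[A]1)^n. Take logs to solve for n.
rate2/rate1 = 0.70014 / 0.017082 = 40.987
[A]2/[A]1 = 0.562 / 0.163 = 3.4479
n = ln(40.987) / ln(3.4479) = 3.0
Nearest integer order:

3


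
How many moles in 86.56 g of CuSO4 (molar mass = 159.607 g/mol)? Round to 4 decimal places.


n = mass / M
n = 86.56 / 159.607
n = 0.5423321 mol, rounded to 4 dp:

0.5423 mol


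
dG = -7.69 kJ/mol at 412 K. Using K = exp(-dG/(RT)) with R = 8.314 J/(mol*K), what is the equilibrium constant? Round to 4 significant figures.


dG is in kJ/mol; multiply by 1000 to match R in J/(mol*K).
RT = 8.314 * 412 = 3425.368 J/mol
exponent = -dG*1000 / (RT) = -(-7.69*1000) / 3425.368 = 2.24501426
K = exp(2.24501426)
K = 9.4405502, rounded to 4 significant figures:

9.441


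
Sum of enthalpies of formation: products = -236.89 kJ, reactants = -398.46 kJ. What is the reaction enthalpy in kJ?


dH_rxn = sum(dH_f products) - sum(dH_f reactants)
dH_rxn = -236.89 - (-398.46)
dH_rxn = 161.57 kJ:

161.57 kJ


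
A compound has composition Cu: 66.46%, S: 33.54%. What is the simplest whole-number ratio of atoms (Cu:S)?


Assume 100 g of compound, divide each mass% by atomic mass to get moles, then normalize by the smallest to get a raw atom ratio.
Moles per 100 g: Cu: 66.46/63.546 = 1.0459, S: 33.54/32.065 = 1.046
Raw ratio (divide by min = 1.0459): Cu: 1.0, S: 1.0
Multiply by 1 to clear fractions: Cu: 1.0 ~= 1, S: 1.0 ~= 1
Reduce by GCD to get the simplest whole-number ratio:

1:1


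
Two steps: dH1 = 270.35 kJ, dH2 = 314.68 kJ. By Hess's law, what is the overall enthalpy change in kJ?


Hess's law: enthalpy is a state function, so add the step enthalpies.
dH_total = dH1 + dH2 = 270.35 + (314.68)
dH_total = 585.03 kJ:

585.03 kJ


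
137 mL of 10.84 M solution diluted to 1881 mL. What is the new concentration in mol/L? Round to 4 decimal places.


Dilution: M1*V1 = M2*V2, solve for M2.
M2 = M1*V1 / V2
M2 = 10.84 * 137 / 1881
M2 = 1485.08 / 1881
M2 = 0.78951621 mol/L, rounded to 4 dp:

0.7895 mol/L


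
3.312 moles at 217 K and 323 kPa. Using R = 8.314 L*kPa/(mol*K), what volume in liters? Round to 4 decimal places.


PV = nRT, solve for V = nRT / P.
nRT = 3.312 * 8.314 * 217 = 5975.3051
V = 5975.3051 / 323
V = 18.49939659 L, rounded to 4 dp:

18.4994 L


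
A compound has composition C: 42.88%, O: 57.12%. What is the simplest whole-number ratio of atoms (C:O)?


Assume 100 g of compound, divide each mass% by atomic mass to get moles, then normalize by the smallest to get a raw atom ratio.
Moles per 100 g: C: 42.88/12.011 = 3.5701, O: 57.12/15.999 = 3.5702
Raw ratio (divide by min = 3.5701): C: 1.0, O: 1.0
Multiply by 1 to clear fractions: C: 1.0 ~= 1, O: 1.0 ~= 1
Reduce by GCD to get the simplest whole-number ratio:

1:1


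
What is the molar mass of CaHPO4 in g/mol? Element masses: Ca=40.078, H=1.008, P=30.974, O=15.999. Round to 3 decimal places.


M = sum(count * atomic_mass) over atoms.
M = 1*40.078 + 1*1.008 + 1*30.974 + 4*15.999
M = 40.078 + 1.008 + 30.974 + 63.996
M = 136.056 g/mol, rounded to 3 dp:

136.056 g/mol


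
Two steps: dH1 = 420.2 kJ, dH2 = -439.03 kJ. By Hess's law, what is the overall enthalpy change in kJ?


Hess's law: enthalpy is a state function, so add the step enthalpies.
dH_total = dH1 + dH2 = 420.2 + (-439.03)
dH_total = -18.83 kJ:

-18.83 kJ


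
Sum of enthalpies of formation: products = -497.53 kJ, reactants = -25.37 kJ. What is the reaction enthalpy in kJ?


dH_rxn = sum(dH_f products) - sum(dH_f reactants)
dH_rxn = -497.53 - (-25.37)
dH_rxn = -472.16 kJ:

-472.16 kJ


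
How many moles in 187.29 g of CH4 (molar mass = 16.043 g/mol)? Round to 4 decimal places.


n = mass / M
n = 187.29 / 16.043
n = 11.67425045 mol, rounded to 4 dp:

11.6743 mol


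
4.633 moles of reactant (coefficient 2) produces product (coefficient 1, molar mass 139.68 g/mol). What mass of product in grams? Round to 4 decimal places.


Use the coefficient ratio to convert reactant moles to product moles, then multiply by the product's molar mass.
moles_P = moles_R * (coeff_P / coeff_R) = 4.633 * (1/2) = 2.3165
mass_P = moles_P * M_P = 2.3165 * 139.68
mass_P = 323.56872 g, rounded to 4 dp:

323.5687 g


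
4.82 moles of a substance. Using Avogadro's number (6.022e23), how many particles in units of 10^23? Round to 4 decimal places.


N = n * NA, then divide by 1e23 for the requested units.
N / 1e23 = n * 6.022
N / 1e23 = 4.82 * 6.022
N / 1e23 = 29.02604, rounded to 4 dp:

29.0260


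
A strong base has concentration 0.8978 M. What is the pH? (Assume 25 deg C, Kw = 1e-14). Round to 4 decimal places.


A strong base dissociates completely, so [OH-] equals the given concentration.
pOH = -log10([OH-]) = -log10(0.8978) = 0.04682
pH = 14 - pOH = 14 - 0.04682
pH = 13.95318, rounded to 4 dp:

13.9532


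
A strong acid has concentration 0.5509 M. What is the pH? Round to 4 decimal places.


A strong acid dissociates completely, so [H+] equals the given concentration.
pH = -log10([H+]) = -log10(0.5509)
pH = 0.25892723, rounded to 4 dp:

0.2589


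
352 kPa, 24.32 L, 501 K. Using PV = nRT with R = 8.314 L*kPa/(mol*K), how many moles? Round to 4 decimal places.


PV = nRT, solve for n = PV / (RT).
PV = 352 * 24.32 = 8560.64
RT = 8.314 * 501 = 4165.314
n = 8560.64 / 4165.314
n = 2.05522081 mol, rounded to 4 dp:

2.0552 mol


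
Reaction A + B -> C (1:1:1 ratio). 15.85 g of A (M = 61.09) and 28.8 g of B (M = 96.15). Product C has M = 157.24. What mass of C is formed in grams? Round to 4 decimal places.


Find moles of each reactant; the smaller value is the limiting reagent in a 1:1:1 reaction, so moles_C equals moles of the limiter.
n_A = mass_A / M_A = 15.85 / 61.09 = 0.259453 mol
n_B = mass_B / M_B = 28.8 / 96.15 = 0.299532 mol
Limiting reagent: A (smaller), n_limiting = 0.259453 mol
mass_C = n_limiting * M_C = 0.259453 * 157.24
mass_C = 40.79638972 g, rounded to 4 dp:

40.7964 g


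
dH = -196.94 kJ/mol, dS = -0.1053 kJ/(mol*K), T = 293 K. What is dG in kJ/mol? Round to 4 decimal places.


Gibbs: dG = dH - T*dS (consistent units, dS already in kJ/(mol*K)).
T*dS = 293 * -0.1053 = -30.8529
dG = -196.94 - (-30.8529)
dG = -166.0871 kJ/mol, rounded to 4 dp:

-166.0871 kJ/mol


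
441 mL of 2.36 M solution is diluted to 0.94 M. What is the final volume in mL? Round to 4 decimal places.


Dilution: M1*V1 = M2*V2, solve for V2.
V2 = M1*V1 / M2
V2 = 2.36 * 441 / 0.94
V2 = 1040.76 / 0.94
V2 = 1107.19148936 mL, rounded to 4 dp:

1107.1915 mL


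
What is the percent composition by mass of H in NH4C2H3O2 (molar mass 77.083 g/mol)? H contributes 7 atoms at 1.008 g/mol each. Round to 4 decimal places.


pct = 100 * (n_elem * M_elem) / M_total
mass_contribution = 7 * 1.008 = 7.056 g/mol
pct = 100 * 7.056 / 77.083
pct = 9.15376931 %, rounded to 4 dp:

9.1538 %


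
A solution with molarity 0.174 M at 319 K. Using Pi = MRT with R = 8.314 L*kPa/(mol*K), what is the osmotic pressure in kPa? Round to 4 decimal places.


Osmotic pressure (van't Hoff): Pi = M*R*T.
RT = 8.314 * 319 = 2652.166
Pi = 0.174 * 2652.166
Pi = 461.476884 kPa, rounded to 4 dp:

461.4769 kPa


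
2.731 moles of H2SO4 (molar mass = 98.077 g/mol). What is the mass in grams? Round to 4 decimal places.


mass = n * M
mass = 2.731 * 98.077
mass = 267.848287 g, rounded to 4 dp:

267.8483 g


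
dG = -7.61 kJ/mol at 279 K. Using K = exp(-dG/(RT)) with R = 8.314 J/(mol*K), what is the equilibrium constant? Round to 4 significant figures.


dG is in kJ/mol; multiply by 1000 to match R in J/(mol*K).
RT = 8.314 * 279 = 2319.606 J/mol
exponent = -dG*1000 / (RT) = -(-7.61*1000) / 2319.606 = 3.28072957
K = exp(3.28072957)
K = 26.595169, rounded to 4 significant figures:

26.60


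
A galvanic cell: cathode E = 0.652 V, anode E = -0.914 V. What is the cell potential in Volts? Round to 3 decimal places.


Standard cell potential: E_cell = E_cathode - E_anode.
E_cell = 0.652 - (-0.914)
E_cell = 1.566 V, rounded to 3 dp:

1.566 V


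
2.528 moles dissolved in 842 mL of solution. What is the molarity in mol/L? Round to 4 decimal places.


Convert volume to liters: V_L = V_mL / 1000.
V_L = 842 / 1000 = 0.842 L
M = n / V_L = 2.528 / 0.842
M = 3.0023753 mol/L, rounded to 4 dp:

3.0024 mol/L


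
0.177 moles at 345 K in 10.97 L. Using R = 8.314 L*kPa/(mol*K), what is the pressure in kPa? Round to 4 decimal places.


PV = nRT, solve for P = nRT / V.
nRT = 0.177 * 8.314 * 345 = 507.6944
P = 507.6944 / 10.97
P = 46.28025524 kPa, rounded to 4 dp:

46.2803 kPa


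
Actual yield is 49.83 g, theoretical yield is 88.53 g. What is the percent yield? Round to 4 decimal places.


% yield = 100 * actual / theoretical
% yield = 100 * 49.83 / 88.53
% yield = 56.28600474 %, rounded to 4 dp:

56.2860 %


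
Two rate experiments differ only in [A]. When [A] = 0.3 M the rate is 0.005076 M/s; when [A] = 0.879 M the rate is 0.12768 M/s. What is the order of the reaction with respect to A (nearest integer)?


Rate is proportional to [A]^n, so rate2/rate1 = ([A]2/[A]1)^n. Take logs to solve for n.
rate2/rate1 = 0.12768 / 0.005076 = 25.1537
[A]2/[A]1 = 0.879 / 0.3 = 2.93
n = ln(25.1537) / ln(2.93) = 3.0
Nearest integer order:

3


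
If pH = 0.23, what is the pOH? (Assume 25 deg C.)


At 25 deg C, pH + pOH = 14.
pOH = 14 - pH = 14 - 0.23
pOH = 13.77:

13.77


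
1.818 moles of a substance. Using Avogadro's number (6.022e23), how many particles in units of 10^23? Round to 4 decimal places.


N = n * NA, then divide by 1e23 for the requested units.
N / 1e23 = n * 6.022
N / 1e23 = 1.818 * 6.022
N / 1e23 = 10.947996, rounded to 4 dp:

10.9480


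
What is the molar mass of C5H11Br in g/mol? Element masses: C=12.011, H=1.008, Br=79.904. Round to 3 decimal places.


M = sum(count * atomic_mass) over atoms.
M = 5*12.011 + 11*1.008 + 1*79.904
M = 60.055 + 11.088 + 79.904
M = 151.047 g/mol, rounded to 3 dp:

151.047 g/mol


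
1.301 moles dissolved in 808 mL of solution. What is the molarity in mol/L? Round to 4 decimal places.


Convert volume to liters: V_L = V_mL / 1000.
V_L = 808 / 1000 = 0.808 L
M = n / V_L = 1.301 / 0.808
M = 1.61014851 mol/L, rounded to 4 dp:

1.6101 mol/L


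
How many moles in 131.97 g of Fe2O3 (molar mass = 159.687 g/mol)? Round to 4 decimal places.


n = mass / M
n = 131.97 / 159.687
n = 0.8264292 mol, rounded to 4 dp:

0.8264 mol


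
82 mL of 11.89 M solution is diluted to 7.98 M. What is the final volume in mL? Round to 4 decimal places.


Dilution: M1*V1 = M2*V2, solve for V2.
V2 = M1*V1 / M2
V2 = 11.89 * 82 / 7.98
V2 = 974.98 / 7.98
V2 = 122.17794486 mL, rounded to 4 dp:

122.1779 mL


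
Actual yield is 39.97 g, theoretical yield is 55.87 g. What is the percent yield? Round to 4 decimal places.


% yield = 100 * actual / theoretical
% yield = 100 * 39.97 / 55.87
% yield = 71.5410775 %, rounded to 4 dp:

71.5411 %


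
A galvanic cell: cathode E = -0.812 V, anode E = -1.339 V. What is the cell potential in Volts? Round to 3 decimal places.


Standard cell potential: E_cell = E_cathode - E_anode.
E_cell = -0.812 - (-1.339)
E_cell = 0.527 V, rounded to 3 dp:

0.527 V


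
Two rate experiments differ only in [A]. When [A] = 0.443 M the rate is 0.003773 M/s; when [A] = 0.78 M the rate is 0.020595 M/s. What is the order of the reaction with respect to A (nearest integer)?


Rate is proportional to [A]^n, so rate2/rate1 = ([A]2/[A]1)^n. Take logs to solve for n.
rate2/rate1 = 0.020595 / 0.003773 = 5.4585
[A]2/[A]1 = 0.78 / 0.443 = 1.7607
n = ln(5.4585) / ln(1.7607) = 3.0
Nearest integer order:

3


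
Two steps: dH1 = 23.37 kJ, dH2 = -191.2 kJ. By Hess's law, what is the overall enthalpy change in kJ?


Hess's law: enthalpy is a state function, so add the step enthalpies.
dH_total = dH1 + dH2 = 23.37 + (-191.2)
dH_total = -167.83 kJ:

-167.83 kJ


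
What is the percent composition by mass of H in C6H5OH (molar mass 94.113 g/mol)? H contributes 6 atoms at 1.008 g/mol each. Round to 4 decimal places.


pct = 100 * (n_elem * M_elem) / M_total
mass_contribution = 6 * 1.008 = 6.048 g/mol
pct = 100 * 6.048 / 94.113
pct = 6.4263173 %, rounded to 4 dp:

6.4263 %


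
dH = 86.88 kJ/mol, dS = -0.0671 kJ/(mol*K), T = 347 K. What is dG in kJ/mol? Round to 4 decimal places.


Gibbs: dG = dH - T*dS (consistent units, dS already in kJ/(mol*K)).
T*dS = 347 * -0.0671 = -23.2837
dG = 86.88 - (-23.2837)
dG = 110.1637 kJ/mol, rounded to 4 dp:

110.1637 kJ/mol


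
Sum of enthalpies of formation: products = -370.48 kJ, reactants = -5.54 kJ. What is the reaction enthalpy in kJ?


dH_rxn = sum(dH_f products) - sum(dH_f reactants)
dH_rxn = -370.48 - (-5.54)
dH_rxn = -364.94 kJ:

-364.94 kJ


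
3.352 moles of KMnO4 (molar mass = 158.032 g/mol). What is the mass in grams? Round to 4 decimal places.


mass = n * M
mass = 3.352 * 158.032
mass = 529.723264 g, rounded to 4 dp:

529.7233 g


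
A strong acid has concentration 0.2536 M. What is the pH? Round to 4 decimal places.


A strong acid dissociates completely, so [H+] equals the given concentration.
pH = -log10([H+]) = -log10(0.2536)
pH = 0.59585075, rounded to 4 dp:

0.5959


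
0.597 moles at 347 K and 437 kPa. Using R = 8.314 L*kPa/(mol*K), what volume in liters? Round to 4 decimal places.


PV = nRT, solve for V = nRT / P.
nRT = 0.597 * 8.314 * 347 = 1722.3199
V = 1722.3199 / 437
V = 3.94123547 L, rounded to 4 dp:

3.9412 L


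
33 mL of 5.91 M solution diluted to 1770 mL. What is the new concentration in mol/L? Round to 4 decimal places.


Dilution: M1*V1 = M2*V2, solve for M2.
M2 = M1*V1 / V2
M2 = 5.91 * 33 / 1770
M2 = 195.03 / 1770
M2 = 0.11018644 mol/L, rounded to 4 dp:

0.1102 mol/L


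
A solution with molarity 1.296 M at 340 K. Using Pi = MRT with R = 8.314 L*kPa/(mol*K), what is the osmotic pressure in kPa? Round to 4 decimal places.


Osmotic pressure (van't Hoff): Pi = M*R*T.
RT = 8.314 * 340 = 2826.76
Pi = 1.296 * 2826.76
Pi = 3663.48096 kPa, rounded to 4 dp:

3663.4810 kPa


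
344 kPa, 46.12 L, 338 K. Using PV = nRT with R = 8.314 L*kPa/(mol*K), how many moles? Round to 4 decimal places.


PV = nRT, solve for n = PV / (RT).
PV = 344 * 46.12 = 15865.28
RT = 8.314 * 338 = 2810.132
n = 15865.28 / 2810.132
n = 5.64574191 mol, rounded to 4 dp:

5.6457 mol


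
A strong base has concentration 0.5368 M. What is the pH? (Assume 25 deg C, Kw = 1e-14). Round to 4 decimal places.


A strong base dissociates completely, so [OH-] equals the given concentration.
pOH = -log10([OH-]) = -log10(0.5368) = 0.270187
pH = 14 - pOH = 14 - 0.270187
pH = 13.729813, rounded to 4 dp:

13.7298


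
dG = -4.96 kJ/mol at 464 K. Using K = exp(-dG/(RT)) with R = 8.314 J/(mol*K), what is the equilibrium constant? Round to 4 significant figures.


dG is in kJ/mol; multiply by 1000 to match R in J/(mol*K).
RT = 8.314 * 464 = 3857.696 J/mol
exponent = -dG*1000 / (RT) = -(-4.96*1000) / 3857.696 = 1.28574154
K = exp(1.28574154)
K = 3.6173494, rounded to 4 significant figures:

3.617


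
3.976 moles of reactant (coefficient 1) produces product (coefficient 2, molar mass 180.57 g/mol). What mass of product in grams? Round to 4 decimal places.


Use the coefficient ratio to convert reactant moles to product moles, then multiply by the product's molar mass.
moles_P = moles_R * (coeff_P / coeff_R) = 3.976 * (2/1) = 7.952
mass_P = moles_P * M_P = 7.952 * 180.57
mass_P = 1435.89264 g, rounded to 4 dp:

1435.8926 g


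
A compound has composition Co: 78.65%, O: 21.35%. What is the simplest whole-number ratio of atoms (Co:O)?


Assume 100 g of compound, divide each mass% by atomic mass to get moles, then normalize by the smallest to get a raw atom ratio.
Moles per 100 g: Co: 78.65/58.933 = 1.3346, O: 21.35/15.999 = 1.3345
Raw ratio (divide by min = 1.3345): Co: 1.0, O: 1.0
Multiply by 1 to clear fractions: Co: 1.0 ~= 1, O: 1.0 ~= 1
Reduce by GCD to get the simplest whole-number ratio:

1:1


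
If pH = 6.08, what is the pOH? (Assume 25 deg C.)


At 25 deg C, pH + pOH = 14.
pOH = 14 - pH = 14 - 6.08
pOH = 7.92:

7.92


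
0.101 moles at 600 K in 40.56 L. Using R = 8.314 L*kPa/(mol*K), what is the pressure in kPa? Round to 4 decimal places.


PV = nRT, solve for P = nRT / V.
nRT = 0.101 * 8.314 * 600 = 503.8284
P = 503.8284 / 40.56
P = 12.42180473 kPa, rounded to 4 dp:

12.4218 kPa


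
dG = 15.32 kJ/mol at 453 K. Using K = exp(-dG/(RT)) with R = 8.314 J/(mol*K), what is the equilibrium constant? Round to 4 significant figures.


dG is in kJ/mol; multiply by 1000 to match R in J/(mol*K).
RT = 8.314 * 453 = 3766.242 J/mol
exponent = -dG*1000 / (RT) = -(15.32*1000) / 3766.242 = -4.06771525
K = exp(-4.06771525)
K = 0.017116451, rounded to 4 significant figures:

0.01712


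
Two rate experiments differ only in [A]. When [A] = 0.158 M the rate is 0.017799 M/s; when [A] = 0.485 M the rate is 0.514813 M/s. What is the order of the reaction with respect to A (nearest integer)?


Rate is proportional to [A]^n, so rate2/rate1 = ([A]2/[A]1)^n. Take logs to solve for n.
rate2/rate1 = 0.514813 / 0.017799 = 28.9237
[A]2/[A]1 = 0.485 / 0.158 = 3.0696
n = ln(28.9237) / ln(3.0696) = 3.0
Nearest integer order:

3


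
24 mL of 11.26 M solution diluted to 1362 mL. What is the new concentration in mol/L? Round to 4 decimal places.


Dilution: M1*V1 = M2*V2, solve for M2.
M2 = M1*V1 / V2
M2 = 11.26 * 24 / 1362
M2 = 270.24 / 1362
M2 = 0.1984141 mol/L, rounded to 4 dp:

0.1984 mol/L


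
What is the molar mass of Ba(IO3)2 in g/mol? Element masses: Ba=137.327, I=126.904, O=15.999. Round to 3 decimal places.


M = sum(count * atomic_mass) over atoms.
M = 1*137.327 + 2*126.904 + 6*15.999
M = 137.327 + 253.808 + 95.994
M = 487.129 g/mol, rounded to 3 dp:

487.129 g/mol


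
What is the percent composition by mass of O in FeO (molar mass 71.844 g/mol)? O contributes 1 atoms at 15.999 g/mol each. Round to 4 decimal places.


pct = 100 * (n_elem * M_elem) / M_total
mass_contribution = 1 * 15.999 = 15.999 g/mol
pct = 100 * 15.999 / 71.844
pct = 22.26908301 %, rounded to 4 dp:

22.2691 %


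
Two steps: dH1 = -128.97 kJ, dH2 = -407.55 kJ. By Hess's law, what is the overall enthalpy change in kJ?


Hess's law: enthalpy is a state function, so add the step enthalpies.
dH_total = dH1 + dH2 = -128.97 + (-407.55)
dH_total = -536.52 kJ:

-536.52 kJ


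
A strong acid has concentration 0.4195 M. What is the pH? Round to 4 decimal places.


A strong acid dissociates completely, so [H+] equals the given concentration.
pH = -log10([H+]) = -log10(0.4195)
pH = 0.37726803, rounded to 4 dp:

0.3773


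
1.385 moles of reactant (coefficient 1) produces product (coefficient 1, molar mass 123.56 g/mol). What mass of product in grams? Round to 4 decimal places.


Use the coefficient ratio to convert reactant moles to product moles, then multiply by the product's molar mass.
moles_P = moles_R * (coeff_P / coeff_R) = 1.385 * (1/1) = 1.385
mass_P = moles_P * M_P = 1.385 * 123.56
mass_P = 171.1306 g, rounded to 4 dp:

171.1306 g


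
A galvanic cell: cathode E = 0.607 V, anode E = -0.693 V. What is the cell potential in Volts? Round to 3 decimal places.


Standard cell potential: E_cell = E_cathode - E_anode.
E_cell = 0.607 - (-0.693)
E_cell = 1.3 V, rounded to 3 dp:

1.300 V


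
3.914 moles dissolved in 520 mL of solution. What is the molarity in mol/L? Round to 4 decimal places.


Convert volume to liters: V_L = V_mL / 1000.
V_L = 520 / 1000 = 0.52 L
M = n / V_L = 3.914 / 0.52
M = 7.52692308 mol/L, rounded to 4 dp:

7.5269 mol/L


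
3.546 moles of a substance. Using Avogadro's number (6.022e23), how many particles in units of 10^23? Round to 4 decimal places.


N = n * NA, then divide by 1e23 for the requested units.
N / 1e23 = n * 6.022
N / 1e23 = 3.546 * 6.022
N / 1e23 = 21.354012, rounded to 4 dp:

21.3540


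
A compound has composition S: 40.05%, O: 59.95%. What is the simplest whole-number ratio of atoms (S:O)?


Assume 100 g of compound, divide each mass% by atomic mass to get moles, then normalize by the smallest to get a raw atom ratio.
Moles per 100 g: S: 40.05/32.065 = 1.249, O: 59.95/15.999 = 3.7471
Raw ratio (divide by min = 1.249): S: 1.0, O: 3.0
Multiply by 1 to clear fractions: S: 1.0 ~= 1, O: 3.0 ~= 3
Reduce by GCD to get the simplest whole-number ratio:

1:3


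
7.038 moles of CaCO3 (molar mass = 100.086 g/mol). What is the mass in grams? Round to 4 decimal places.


mass = n * M
mass = 7.038 * 100.086
mass = 704.405268 g, rounded to 4 dp:

704.4053 g


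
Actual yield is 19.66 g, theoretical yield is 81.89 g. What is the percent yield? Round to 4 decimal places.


% yield = 100 * actual / theoretical
% yield = 100 * 19.66 / 81.89
% yield = 24.00781536 %, rounded to 4 dp:

24.0078 %


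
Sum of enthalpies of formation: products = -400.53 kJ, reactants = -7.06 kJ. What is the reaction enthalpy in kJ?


dH_rxn = sum(dH_f products) - sum(dH_f reactants)
dH_rxn = -400.53 - (-7.06)
dH_rxn = -393.47 kJ:

-393.47 kJ


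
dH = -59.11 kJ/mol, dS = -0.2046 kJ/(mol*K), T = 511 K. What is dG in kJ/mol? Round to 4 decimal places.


Gibbs: dG = dH - T*dS (consistent units, dS already in kJ/(mol*K)).
T*dS = 511 * -0.2046 = -104.5506
dG = -59.11 - (-104.5506)
dG = 45.4406 kJ/mol, rounded to 4 dp:

45.4406 kJ/mol


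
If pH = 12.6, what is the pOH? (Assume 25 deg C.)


At 25 deg C, pH + pOH = 14.
pOH = 14 - pH = 14 - 12.6
pOH = 1.4:

1.40


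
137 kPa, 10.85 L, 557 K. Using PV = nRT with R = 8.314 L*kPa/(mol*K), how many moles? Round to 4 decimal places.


PV = nRT, solve for n = PV / (RT).
PV = 137 * 10.85 = 1486.45
RT = 8.314 * 557 = 4630.898
n = 1486.45 / 4630.898
n = 0.32098526 mol, rounded to 4 dp:

0.3210 mol


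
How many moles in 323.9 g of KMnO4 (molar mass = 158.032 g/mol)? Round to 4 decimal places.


n = mass / M
n = 323.9 / 158.032
n = 2.04958489 mol, rounded to 4 dp:

2.0496 mol


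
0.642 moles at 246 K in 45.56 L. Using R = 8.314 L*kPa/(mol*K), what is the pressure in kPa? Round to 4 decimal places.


PV = nRT, solve for P = nRT / V.
nRT = 0.642 * 8.314 * 246 = 1313.0466
P = 1313.0466 / 45.56
P = 28.82016242 kPa, rounded to 4 dp:

28.8202 kPa


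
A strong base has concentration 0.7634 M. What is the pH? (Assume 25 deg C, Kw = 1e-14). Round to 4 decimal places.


A strong base dissociates completely, so [OH-] equals the given concentration.
pOH = -log10([OH-]) = -log10(0.7634) = 0.117248
pH = 14 - pOH = 14 - 0.117248
pH = 13.882752, rounded to 4 dp:

13.8828


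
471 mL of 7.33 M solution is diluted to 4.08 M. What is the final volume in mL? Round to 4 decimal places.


Dilution: M1*V1 = M2*V2, solve for V2.
V2 = M1*V1 / M2
V2 = 7.33 * 471 / 4.08
V2 = 3452.43 / 4.08
V2 = 846.18382353 mL, rounded to 4 dp:

846.1838 mL


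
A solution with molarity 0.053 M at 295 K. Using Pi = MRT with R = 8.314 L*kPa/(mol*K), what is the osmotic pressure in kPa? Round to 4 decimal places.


Osmotic pressure (van't Hoff): Pi = M*R*T.
RT = 8.314 * 295 = 2452.63
Pi = 0.053 * 2452.63
Pi = 129.98939 kPa, rounded to 4 dp:

129.9894 kPa


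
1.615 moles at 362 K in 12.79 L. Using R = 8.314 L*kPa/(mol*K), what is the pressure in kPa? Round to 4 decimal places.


PV = nRT, solve for P = nRT / V.
nRT = 1.615 * 8.314 * 362 = 4860.6138
P = 4860.6138 / 12.79
P = 380.0323534 kPa, rounded to 4 dp:

380.0324 kPa


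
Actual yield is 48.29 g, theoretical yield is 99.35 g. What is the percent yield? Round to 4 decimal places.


% yield = 100 * actual / theoretical
% yield = 100 * 48.29 / 99.35
% yield = 48.6059386 %, rounded to 4 dp:

48.6059 %


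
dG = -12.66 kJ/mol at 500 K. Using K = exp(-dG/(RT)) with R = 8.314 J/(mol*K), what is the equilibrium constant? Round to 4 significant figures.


dG is in kJ/mol; multiply by 1000 to match R in J/(mol*K).
RT = 8.314 * 500 = 4157.0 J/mol
exponent = -dG*1000 / (RT) = -(-12.66*1000) / 4157.0 = 3.04546548
K = exp(3.04546548)
K = 21.019813, rounded to 4 significant figures:

21.02


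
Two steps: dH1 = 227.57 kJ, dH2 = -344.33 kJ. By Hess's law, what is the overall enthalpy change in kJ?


Hess's law: enthalpy is a state function, so add the step enthalpies.
dH_total = dH1 + dH2 = 227.57 + (-344.33)
dH_total = -116.76 kJ:

-116.76 kJ


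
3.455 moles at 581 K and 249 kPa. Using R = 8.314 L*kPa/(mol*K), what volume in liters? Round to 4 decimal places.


PV = nRT, solve for V = nRT / P.
nRT = 3.455 * 8.314 * 581 = 16689.1495
V = 16689.1495 / 249
V = 67.02469679 L, rounded to 4 dp:

67.0247 L


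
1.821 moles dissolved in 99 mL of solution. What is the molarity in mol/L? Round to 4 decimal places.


Convert volume to liters: V_L = V_mL / 1000.
V_L = 99 / 1000 = 0.099 L
M = n / V_L = 1.821 / 0.099
M = 18.39393939 mol/L, rounded to 4 dp:

18.3939 mol/L


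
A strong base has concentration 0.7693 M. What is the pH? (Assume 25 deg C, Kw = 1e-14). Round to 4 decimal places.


A strong base dissociates completely, so [OH-] equals the given concentration.
pOH = -log10([OH-]) = -log10(0.7693) = 0.113904
pH = 14 - pOH = 14 - 0.113904
pH = 13.886096, rounded to 4 dp:

13.8861


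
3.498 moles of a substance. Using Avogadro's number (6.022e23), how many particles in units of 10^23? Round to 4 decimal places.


N = n * NA, then divide by 1e23 for the requested units.
N / 1e23 = n * 6.022
N / 1e23 = 3.498 * 6.022
N / 1e23 = 21.064956, rounded to 4 dp:

21.0650


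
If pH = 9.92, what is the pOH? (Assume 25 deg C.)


At 25 deg C, pH + pOH = 14.
pOH = 14 - pH = 14 - 9.92
pOH = 4.08:

4.08


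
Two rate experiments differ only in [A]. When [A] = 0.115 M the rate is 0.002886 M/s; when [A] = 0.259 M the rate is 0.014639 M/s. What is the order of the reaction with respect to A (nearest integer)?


Rate is proportional to [A]^n, so rate2/rate1 = ([A]2/[A]1)^n. Take logs to solve for n.
rate2/rate1 = 0.014639 / 0.002886 = 5.0724
[A]2/[A]1 = 0.259 / 0.115 = 2.2522
n = ln(5.0724) / ln(2.2522) = 2.0
Nearest integer order:

2


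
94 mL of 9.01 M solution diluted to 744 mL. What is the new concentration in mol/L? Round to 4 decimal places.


Dilution: M1*V1 = M2*V2, solve for M2.
M2 = M1*V1 / V2
M2 = 9.01 * 94 / 744
M2 = 846.94 / 744
M2 = 1.13836022 mol/L, rounded to 4 dp:

1.1384 mol/L


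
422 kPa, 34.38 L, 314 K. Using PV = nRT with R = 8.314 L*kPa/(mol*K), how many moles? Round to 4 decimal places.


PV = nRT, solve for n = PV / (RT).
PV = 422 * 34.38 = 14508.36
RT = 8.314 * 314 = 2610.596
n = 14508.36 / 2610.596
n = 5.55748955 mol, rounded to 4 dp:

5.5575 mol


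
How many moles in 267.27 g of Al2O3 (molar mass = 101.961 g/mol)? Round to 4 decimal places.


n = mass / M
n = 267.27 / 101.961
n = 2.62129638 mol, rounded to 4 dp:

2.6213 mol


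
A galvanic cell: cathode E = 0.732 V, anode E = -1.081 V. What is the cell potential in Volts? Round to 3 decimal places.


Standard cell potential: E_cell = E_cathode - E_anode.
E_cell = 0.732 - (-1.081)
E_cell = 1.813 V, rounded to 3 dp:

1.813 V


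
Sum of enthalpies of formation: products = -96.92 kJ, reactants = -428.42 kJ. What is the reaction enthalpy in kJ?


dH_rxn = sum(dH_f products) - sum(dH_f reactants)
dH_rxn = -96.92 - (-428.42)
dH_rxn = 331.5 kJ:

331.50 kJ


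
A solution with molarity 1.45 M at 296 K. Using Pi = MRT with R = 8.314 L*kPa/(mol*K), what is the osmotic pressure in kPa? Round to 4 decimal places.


Osmotic pressure (van't Hoff): Pi = M*R*T.
RT = 8.314 * 296 = 2460.944
Pi = 1.45 * 2460.944
Pi = 3568.3688 kPa, rounded to 4 dp:

3568.3688 kPa


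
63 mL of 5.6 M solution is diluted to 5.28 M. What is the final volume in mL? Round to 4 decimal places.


Dilution: M1*V1 = M2*V2, solve for V2.
V2 = M1*V1 / M2
V2 = 5.6 * 63 / 5.28
V2 = 352.8 / 5.28
V2 = 66.81818182 mL, rounded to 4 dp:

66.8182 mL


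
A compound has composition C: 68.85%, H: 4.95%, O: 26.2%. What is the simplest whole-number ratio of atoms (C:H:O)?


Assume 100 g of compound, divide each mass% by atomic mass to get moles, then normalize by the smallest to get a raw atom ratio.
Moles per 100 g: C: 68.85/12.011 = 5.7322, H: 4.95/1.008 = 4.9107, O: 26.2/15.999 = 1.6376
Raw ratio (divide by min = 1.6376): C: 3.5, H: 2.999, O: 1.0
Multiply by 2 to clear fractions: C: 7.001 ~= 7, H: 5.997 ~= 6, O: 2.0 ~= 2
Reduce by GCD to get the simplest whole-number ratio:

7:6:2


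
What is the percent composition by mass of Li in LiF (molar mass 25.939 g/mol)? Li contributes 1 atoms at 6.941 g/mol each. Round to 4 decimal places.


pct = 100 * (n_elem * M_elem) / M_total
mass_contribution = 1 * 6.941 = 6.941 g/mol
pct = 100 * 6.941 / 25.939
pct = 26.75893442 %, rounded to 4 dp:

26.7589 %


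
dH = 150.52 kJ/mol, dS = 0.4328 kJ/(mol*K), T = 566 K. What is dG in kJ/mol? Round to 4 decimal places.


Gibbs: dG = dH - T*dS (consistent units, dS already in kJ/(mol*K)).
T*dS = 566 * 0.4328 = 244.9648
dG = 150.52 - (244.9648)
dG = -94.4448 kJ/mol, rounded to 4 dp:

-94.4448 kJ/mol


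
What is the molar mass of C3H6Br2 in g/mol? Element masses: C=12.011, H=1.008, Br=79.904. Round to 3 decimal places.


M = sum(count * atomic_mass) over atoms.
M = 3*12.011 + 6*1.008 + 2*79.904
M = 36.033 + 6.048 + 159.808
M = 201.889 g/mol, rounded to 3 dp:

201.889 g/mol


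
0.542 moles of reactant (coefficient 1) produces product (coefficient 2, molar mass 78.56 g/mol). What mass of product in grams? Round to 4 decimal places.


Use the coefficient ratio to convert reactant moles to product moles, then multiply by the product's molar mass.
moles_P = moles_R * (coeff_P / coeff_R) = 0.542 * (2/1) = 1.084
mass_P = moles_P * M_P = 1.084 * 78.56
mass_P = 85.15904 g, rounded to 4 dp:

85.1590 g


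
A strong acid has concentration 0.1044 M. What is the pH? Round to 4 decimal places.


A strong acid dissociates completely, so [H+] equals the given concentration.
pH = -log10([H+]) = -log10(0.1044)
pH = 0.9812995, rounded to 4 dp:

0.9813


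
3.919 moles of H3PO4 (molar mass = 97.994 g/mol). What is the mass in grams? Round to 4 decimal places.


mass = n * M
mass = 3.919 * 97.994
mass = 384.038486 g, rounded to 4 dp:

384.0385 g
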